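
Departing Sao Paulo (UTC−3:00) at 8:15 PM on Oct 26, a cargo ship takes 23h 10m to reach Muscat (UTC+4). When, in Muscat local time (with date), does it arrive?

2:25 AM on October 28

Convert departure to UTC: 8:15 PM + 3:00 = 11:15 PM UTC on Oct 26.
Add 23 hours 10 minutes travel time → 10:25 PM UTC (Oct 27).
Muscat is UTC+4:00, so local arrival = 10:25 PM + 4:00 = 2:25 AM on Oct 28.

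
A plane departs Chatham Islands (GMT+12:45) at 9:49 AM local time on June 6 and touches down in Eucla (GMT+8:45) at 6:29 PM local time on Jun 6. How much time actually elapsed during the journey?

12 hours 40 minutes

Eucla is 4:00 behind Chatham Islands.
Clock-face elapsed time (ignoring zones) is 8 hours 40 minutes.
Actual elapsed = 8 hours 40 minutes + 4:00 = 12 hours 40 minutes.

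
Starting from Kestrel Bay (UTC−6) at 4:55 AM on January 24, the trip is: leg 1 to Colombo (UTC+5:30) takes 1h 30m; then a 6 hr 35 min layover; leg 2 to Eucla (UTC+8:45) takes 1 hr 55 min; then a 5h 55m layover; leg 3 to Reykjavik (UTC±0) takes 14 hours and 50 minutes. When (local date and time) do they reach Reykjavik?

Convert departure to UTC: 4:55 AM + 6:00 = 10:55 AM UTC on Jan 24.
Add 1 hour 30 minutes leg 1 → 12:25 PM UTC.
Add 6 hours and 35 minutes layover in Colombo → 7:00 PM UTC.
Add 1 hour 55 minutes leg 2 → 8:55 PM UTC.
Add 5 hours 55 minutes layover in Eucla → 2:50 AM UTC (Jan 25).
Add 14 hours 50 minutes leg 3 → 5:40 PM UTC.
Reykjavik is UTC+0, so local arrival is the same: 5:40 PM on Jan 25.

5:40 PM on Jan 25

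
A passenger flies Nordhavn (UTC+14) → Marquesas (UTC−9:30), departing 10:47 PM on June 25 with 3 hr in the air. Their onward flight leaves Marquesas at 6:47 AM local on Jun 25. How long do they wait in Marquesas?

4 hours 30 minutes

Convert departure to UTC: 10:47 PM − 14:00 = 8:47 AM UTC on Jun 25.
Add 3 hours flight time → 11:47 AM UTC.
Marquesas is UTC−9:30, so local arrival = 11:47 AM − 9:30 = 2:17 AM on Jun 25.
Layover = 6:47 AM − 2:17 AM = 4 hours 30 minutes.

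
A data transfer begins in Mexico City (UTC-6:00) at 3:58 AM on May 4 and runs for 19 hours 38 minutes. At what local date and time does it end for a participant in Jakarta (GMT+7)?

Jakarta is 13:00 ahead of Mexico City.
After 19 hours 38 minutes it is 11:36 PM in Mexico City.
Shift by the zone difference: 11:36 PM + 13:00 = 12:36 PM on May 5 in Jakarta.

12:36 PM on May 5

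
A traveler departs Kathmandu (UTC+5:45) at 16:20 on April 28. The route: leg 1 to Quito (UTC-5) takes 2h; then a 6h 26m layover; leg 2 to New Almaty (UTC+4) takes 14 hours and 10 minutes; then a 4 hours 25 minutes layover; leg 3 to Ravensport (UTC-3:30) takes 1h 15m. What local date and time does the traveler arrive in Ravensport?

11:21 on April 29

Convert departure to UTC: 16:20 − 5:45 = 10:35 UTC on Apr 28.
Add 2 hours leg 1 → 12:35 UTC.
Add 6 hours and 26 minutes layover in Quito → 19:01 UTC.
Add 14 hours and 10 minutes leg 2 → 09:11 UTC (Apr 29).
Add 4 hours 25 minutes layover in New Almaty → 13:36 UTC.
Add 1 hour 15 minutes leg 3 → 14:51 UTC.
Ravensport is UTC−3:30, so local arrival = 14:51 − 3:30 = 11:21 on Apr 29.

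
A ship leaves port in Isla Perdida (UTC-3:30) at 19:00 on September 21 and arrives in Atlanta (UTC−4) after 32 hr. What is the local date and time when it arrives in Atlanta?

02:30 on September 23

Atlanta is 0:30 behind Isla Perdida.
After 32 hours it is 03:00 (Sep 23) in Isla Perdida.
Shift by the zone difference: 03:00 − 0:30 = 02:30 on Sep 23 in Atlanta.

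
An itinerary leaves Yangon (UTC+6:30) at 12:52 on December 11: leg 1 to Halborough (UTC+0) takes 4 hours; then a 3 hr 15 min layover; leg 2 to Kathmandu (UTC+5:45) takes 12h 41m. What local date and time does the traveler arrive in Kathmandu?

Convert departure to UTC: 12:52 − 6:30 = 06:22 UTC on Dec 11.
Add 4 hours leg 1 → 10:22 UTC.
Add 3 hours and 15 minutes layover in Halborough → 13:37 UTC.
Add 12 hours and 41 minutes leg 2 → 02:18 UTC (Dec 12).
Kathmandu is UTC+5:45, so local arrival = 02:18 + 5:45 = 08:03 on Dec 12.

08:03 on December 12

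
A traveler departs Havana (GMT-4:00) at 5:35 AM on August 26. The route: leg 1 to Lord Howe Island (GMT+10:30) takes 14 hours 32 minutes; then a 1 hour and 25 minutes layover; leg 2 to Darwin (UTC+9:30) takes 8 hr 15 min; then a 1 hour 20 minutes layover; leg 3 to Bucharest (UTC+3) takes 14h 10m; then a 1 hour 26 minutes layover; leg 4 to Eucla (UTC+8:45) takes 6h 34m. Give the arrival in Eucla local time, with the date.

6:02 PM on August 28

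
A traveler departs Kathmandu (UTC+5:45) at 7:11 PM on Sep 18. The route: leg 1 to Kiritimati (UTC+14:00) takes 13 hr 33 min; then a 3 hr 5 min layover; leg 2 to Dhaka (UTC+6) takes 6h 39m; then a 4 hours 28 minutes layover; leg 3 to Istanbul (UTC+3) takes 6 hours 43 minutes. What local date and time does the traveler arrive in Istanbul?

2:54 AM on September 20

Convert departure to UTC: 7:11 PM − 5:45 = 1:26 PM UTC on Sep 18.
Add 13 hours 33 minutes leg 1 → 2:59 AM UTC (Sep 19).
Add 3 hours 5 minutes layover in Kiritimati → 6:04 AM UTC.
Add 6 hours and 39 minutes leg 2 → 12:43 PM UTC.
Add 4 hours and 28 minutes layover in Dhaka → 5:11 PM UTC.
Add 6 hours and 43 minutes leg 3 → 11:54 PM UTC.
Istanbul is UTC+3:00, so local arrival = 11:54 PM + 3:00 = 2:54 AM on Sep 20.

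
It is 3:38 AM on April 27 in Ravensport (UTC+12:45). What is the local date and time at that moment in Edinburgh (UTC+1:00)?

In UTC: 3:38 AM − 12:45 = 2:53 PM on Apr 26.
Edinburgh is UTC+1:00: 2:53 PM + 1:00 = 3:53 PM on Apr 26.

3:53 PM on Apr 26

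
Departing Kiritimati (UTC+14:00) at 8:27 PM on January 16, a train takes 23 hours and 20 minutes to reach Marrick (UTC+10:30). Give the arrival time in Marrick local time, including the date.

4:17 PM on January 17

Marrick is 3:30 behind Kiritimati.
After 23 hours 20 minutes it is 7:47 PM (Jan 17) in Kiritimati.
Shift by the zone difference: 7:47 PM − 3:30 = 4:17 PM on Jan 17 in Marrick.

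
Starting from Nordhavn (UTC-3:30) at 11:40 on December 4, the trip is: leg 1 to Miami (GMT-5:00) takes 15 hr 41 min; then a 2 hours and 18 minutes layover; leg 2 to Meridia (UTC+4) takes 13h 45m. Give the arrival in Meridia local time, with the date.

02:54 on December 6

Convert departure to UTC: 11:40 + 3:30 = 15:10 UTC on Dec 4.
Add 15 hours 41 minutes leg 1 → 06:51 UTC (Dec 5).
Add 2 hours and 18 minutes layover in Miami → 09:09 UTC.
Add 13 hours 45 minutes leg 2 → 22:54 UTC.
Meridia is UTC+4:00, so local arrival = 22:54 + 4:00 = 02:54 on Dec 6.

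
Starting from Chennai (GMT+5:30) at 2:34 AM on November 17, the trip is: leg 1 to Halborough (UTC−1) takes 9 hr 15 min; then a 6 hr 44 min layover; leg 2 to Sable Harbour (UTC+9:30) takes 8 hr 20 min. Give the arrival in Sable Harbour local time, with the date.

6:53 AM on Nov 18

Convert departure to UTC: 2:34 AM − 5:30 = 9:04 PM UTC on Nov 16.
Add 9 hours 15 minutes leg 1 → 6:19 AM UTC (Nov 17).
Add 6 hours and 44 minutes layover in Halborough → 1:03 PM UTC.
Add 8 hours 20 minutes leg 2 → 9:23 PM UTC.
Sable Harbour is UTC+9:30, so local arrival = 9:23 PM + 9:30 = 6:53 AM on Nov 18.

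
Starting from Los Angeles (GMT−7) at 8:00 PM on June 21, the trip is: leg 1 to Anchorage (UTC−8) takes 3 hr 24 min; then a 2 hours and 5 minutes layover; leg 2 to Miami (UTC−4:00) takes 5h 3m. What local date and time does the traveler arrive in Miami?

Convert departure to UTC: 8:00 PM + 7:00 = 3:00 AM UTC on Jun 22.
Add 3 hours and 24 minutes leg 1 → 6:24 AM UTC.
Add 2 hours and 5 minutes layover in Anchorage → 8:29 AM UTC.
Add 5 hours 3 minutes leg 2 → 1:32 PM UTC.
Miami is UTC−4:00, so local arrival = 1:32 PM − 4:00 = 9:32 AM on Jun 22.

9:32 AM on June 22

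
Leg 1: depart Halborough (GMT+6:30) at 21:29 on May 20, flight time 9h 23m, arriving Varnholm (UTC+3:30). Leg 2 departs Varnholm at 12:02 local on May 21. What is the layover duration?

Convert departure to UTC: 21:29 − 6:30 = 14:59 UTC on May 20.
Add 9 hours 23 minutes flight time → 00:22 UTC (May 21).
Varnholm is UTC+3:30, so local arrival = 00:22 + 3:30 = 03:52 on May 21.
Layover = 12:02 − 03:52 = 8 hours 10 minutes.

8 hours 10 minutes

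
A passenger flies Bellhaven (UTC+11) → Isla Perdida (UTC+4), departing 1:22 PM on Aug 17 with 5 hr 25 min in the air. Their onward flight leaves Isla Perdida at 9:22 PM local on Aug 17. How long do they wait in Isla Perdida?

9 hours 35 minutes

Convert departure to UTC: 1:22 PM − 11:00 = 2:22 AM UTC on Aug 17.
Add 5 hours and 25 minutes flight time → 7:47 AM UTC.
Isla Perdida is UTC+4:00, so local arrival = 7:47 AM + 4:00 = 11:47 AM on Aug 17.
Layover = 9:22 PM − 11:47 AM = 9 hours 35 minutes.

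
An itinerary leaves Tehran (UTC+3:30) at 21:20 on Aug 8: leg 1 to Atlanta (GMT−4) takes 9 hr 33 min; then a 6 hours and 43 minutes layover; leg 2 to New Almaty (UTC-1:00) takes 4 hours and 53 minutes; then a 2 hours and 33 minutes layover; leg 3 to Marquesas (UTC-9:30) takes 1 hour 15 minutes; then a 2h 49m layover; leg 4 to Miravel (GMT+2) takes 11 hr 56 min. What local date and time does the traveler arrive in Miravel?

Convert departure to UTC: 21:20 − 3:30 = 17:50 UTC on Aug 8.
Add 9 hours and 33 minutes leg 1 → 03:23 UTC (Aug 9).
Add 6 hours 43 minutes layover in Atlanta → 10:06 UTC.
Add 4 hours 53 minutes leg 2 → 14:59 UTC.
Add 2 hours 33 minutes layover in New Almaty → 17:32 UTC.
Add 1 hour 15 minutes leg 3 → 18:47 UTC.
Add 2 hours 49 minutes layover in Marquesas → 21:36 UTC.
Add 11 hours 56 minutes leg 4 → 09:32 UTC (Aug 10).
Miravel is UTC+2:00, so local arrival = 09:32 + 2:00 = 11:32 on Aug 10.

11:32 on Aug 10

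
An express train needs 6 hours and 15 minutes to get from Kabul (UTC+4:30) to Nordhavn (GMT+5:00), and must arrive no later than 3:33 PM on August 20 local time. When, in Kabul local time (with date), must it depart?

8:48 AM on Aug 20

Target arrival in UTC: 3:33 PM − 5:00 = 10:33 AM on Aug 20.
Subtract 6 hours 15 minutes → departure 4:18 AM UTC on Aug 20.
Kabul is UTC+4:30: 4:18 AM + 4:30 = 8:48 AM on Aug 20.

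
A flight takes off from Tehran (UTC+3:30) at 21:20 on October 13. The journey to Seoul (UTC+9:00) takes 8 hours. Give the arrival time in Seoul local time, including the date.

10:50 on Oct 14

Convert departure to UTC: 21:20 − 3:30 = 17:50 UTC on Oct 13.
Add 8 hours travel time → 01:50 UTC (Oct 14).
Seoul is UTC+9:00, so local arrival = 01:50 + 9:00 = 10:50 on Oct 14.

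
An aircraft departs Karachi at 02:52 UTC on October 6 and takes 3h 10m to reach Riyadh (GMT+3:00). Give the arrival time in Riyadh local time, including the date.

Departure is given in UTC: 02:52 on Oct 6.
Add 3 hours and 10 minutes → 06:02 UTC.
Riyadh is UTC+3:00: 06:02 + 3:00 = 09:02 on Oct 6.

09:02 on Oct 6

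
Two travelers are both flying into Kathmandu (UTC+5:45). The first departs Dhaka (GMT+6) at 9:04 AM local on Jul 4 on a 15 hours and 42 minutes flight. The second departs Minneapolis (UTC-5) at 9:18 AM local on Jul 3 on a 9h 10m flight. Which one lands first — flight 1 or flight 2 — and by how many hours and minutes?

the second, by 19 hours 18 minutes

Flight 1 in UTC: 9:04 AM − 6:00 = 3:04 AM on Jul 4.
+15 hours and 42 minutes → arrive 6:46 PM UTC on Jul 4.
Flight 2 in UTC: 9:18 AM + 5:00 = 2:18 PM on Jul 3.
+9 hours 10 minutes → arrive 11:28 PM UTC on Jul 3.
Flight 2 lands earlier by 19 hours 18 minutes.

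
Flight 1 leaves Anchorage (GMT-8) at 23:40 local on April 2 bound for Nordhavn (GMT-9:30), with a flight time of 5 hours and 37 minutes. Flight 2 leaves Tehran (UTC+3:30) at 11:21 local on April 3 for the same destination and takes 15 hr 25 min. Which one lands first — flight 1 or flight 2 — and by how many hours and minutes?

Flight 1 in UTC: 23:40 + 8:00 = 07:40 on Apr 3.
+5 hours 37 minutes → arrive 13:17 UTC on Apr 3.
Flight 2 in UTC: 11:21 − 3:30 = 07:51 on Apr 3.
+15 hours and 25 minutes → arrive 23:16 UTC on Apr 3.
Flight 1 lands earlier by 9 hours 59 minutes.

the first, by 9 hours 59 minutes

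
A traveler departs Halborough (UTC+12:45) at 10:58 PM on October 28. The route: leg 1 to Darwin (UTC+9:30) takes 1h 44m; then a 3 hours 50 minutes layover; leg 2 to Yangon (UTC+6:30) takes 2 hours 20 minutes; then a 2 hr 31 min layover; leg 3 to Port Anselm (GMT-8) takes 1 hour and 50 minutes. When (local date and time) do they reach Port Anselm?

2:28 PM on October 28

Convert departure to UTC: 10:58 PM − 12:45 = 10:13 AM UTC on Oct 28.
Add 1 hour and 44 minutes leg 1 → 11:57 AM UTC.
Add 3 hours and 50 minutes layover in Darwin → 3:47 PM UTC.
Add 2 hours 20 minutes leg 2 → 6:07 PM UTC.
Add 2 hours 31 minutes layover in Yangon → 8:38 PM UTC.
Add 1 hour and 50 minutes leg 3 → 10:28 PM UTC.
Port Anselm is UTC−8:00, so local arrival = 10:28 PM − 8:00 = 2:28 PM on Oct 28.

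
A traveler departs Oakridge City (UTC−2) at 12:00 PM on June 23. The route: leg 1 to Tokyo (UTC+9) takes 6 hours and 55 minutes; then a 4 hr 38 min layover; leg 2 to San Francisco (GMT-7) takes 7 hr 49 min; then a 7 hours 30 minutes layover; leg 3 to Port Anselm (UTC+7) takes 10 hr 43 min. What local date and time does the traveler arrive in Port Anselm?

10:35 AM on June 25

Convert departure to UTC: 12:00 PM + 2:00 = 2:00 PM UTC on Jun 23.
Add 6 hours and 55 minutes leg 1 → 8:55 PM UTC.
Add 4 hours 38 minutes layover in Tokyo → 1:33 AM UTC (Jun 24).
Add 7 hours and 49 minutes leg 2 → 9:22 AM UTC.
Add 7 hours and 30 minutes layover in San Francisco → 4:52 PM UTC.
Add 10 hours 43 minutes leg 3 → 3:35 AM UTC (Jun 25).
Port Anselm is UTC+7:00, so local arrival = 3:35 AM + 7:00 = 10:35 AM on Jun 25.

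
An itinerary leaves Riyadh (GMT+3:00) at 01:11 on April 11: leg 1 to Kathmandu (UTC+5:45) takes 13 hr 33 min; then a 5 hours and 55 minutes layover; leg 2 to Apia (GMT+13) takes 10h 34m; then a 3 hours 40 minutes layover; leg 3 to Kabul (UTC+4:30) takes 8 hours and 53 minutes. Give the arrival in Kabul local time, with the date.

Convert departure to UTC: 01:11 − 3:00 = 22:11 UTC on Apr 10.
Add 13 hours 33 minutes leg 1 → 11:44 UTC (Apr 11).
Add 5 hours 55 minutes layover in Kathmandu → 17:39 UTC.
Add 10 hours and 34 minutes leg 2 → 04:13 UTC (Apr 12).
Add 3 hours 40 minutes layover in Apia → 07:53 UTC.
Add 8 hours 53 minutes leg 3 → 16:46 UTC.
Kabul is UTC+4:30, so local arrival = 16:46 + 4:30 = 21:16 on Apr 12.

21:16 on April 12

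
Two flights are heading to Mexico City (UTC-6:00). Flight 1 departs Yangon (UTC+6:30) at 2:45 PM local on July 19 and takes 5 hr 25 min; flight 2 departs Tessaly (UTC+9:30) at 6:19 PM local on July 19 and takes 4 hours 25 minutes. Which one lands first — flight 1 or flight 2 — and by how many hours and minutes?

Flight 1 in UTC: 2:45 PM − 6:30 = 8:15 AM on Jul 19.
+5 hours and 25 minutes → arrive 1:40 PM UTC on Jul 19.
Flight 2 in UTC: 6:19 PM − 9:30 = 8:49 AM on Jul 19.
+4 hours 25 minutes → arrive 1:14 PM UTC on Jul 19.
Flight 2 lands earlier by 26 minutes.

the second, by 26 minutes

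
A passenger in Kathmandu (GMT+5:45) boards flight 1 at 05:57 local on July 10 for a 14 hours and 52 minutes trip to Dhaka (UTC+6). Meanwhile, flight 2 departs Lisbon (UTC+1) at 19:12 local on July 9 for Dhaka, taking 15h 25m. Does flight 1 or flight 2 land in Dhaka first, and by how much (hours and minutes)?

the second, by 5 hours 27 minutes

Flight 1 in UTC: 05:57 − 5:45 = 00:12 on Jul 10.
+14 hours and 52 minutes → arrive 15:04 UTC on Jul 10.
Flight 2 in UTC: 19:12 − 1:00 = 18:12 on Jul 9.
+15 hours and 25 minutes → arrive 09:37 UTC on Jul 10.
Flight 2 lands earlier by 5 hours 27 minutes.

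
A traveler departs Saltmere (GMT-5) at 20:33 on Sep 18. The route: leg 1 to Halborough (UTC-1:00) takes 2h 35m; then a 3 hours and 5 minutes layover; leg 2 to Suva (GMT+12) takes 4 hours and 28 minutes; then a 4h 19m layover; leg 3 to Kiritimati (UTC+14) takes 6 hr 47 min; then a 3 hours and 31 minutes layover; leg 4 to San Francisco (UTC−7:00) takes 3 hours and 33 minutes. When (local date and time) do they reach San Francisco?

22:51 on September 19

Convert departure to UTC: 20:33 + 5:00 = 01:33 UTC on Sep 19.
Add 2 hours 35 minutes leg 1 → 04:08 UTC.
Add 3 hours and 5 minutes layover in Halborough → 07:13 UTC.
Add 4 hours 28 minutes leg 2 → 11:41 UTC.
Add 4 hours and 19 minutes layover in Suva → 16:00 UTC.
Add 6 hours 47 minutes leg 3 → 22:47 UTC.
Add 3 hours 31 minutes layover in Kiritimati → 02:18 UTC (Sep 20).
Add 3 hours and 33 minutes leg 4 → 05:51 UTC.
San Francisco is UTC−7:00, so local arrival = 05:51 − 7:00 = 22:51 on Sep 19.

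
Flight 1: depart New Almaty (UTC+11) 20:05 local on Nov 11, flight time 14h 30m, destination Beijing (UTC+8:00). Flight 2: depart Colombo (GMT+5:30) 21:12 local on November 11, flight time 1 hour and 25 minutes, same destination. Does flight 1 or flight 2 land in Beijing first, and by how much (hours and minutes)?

Flight 1 in UTC: 20:05 − 11:00 = 09:05 on Nov 11.
+14 hours and 30 minutes → arrive 23:35 UTC on Nov 11.
Flight 2 in UTC: 21:12 − 5:30 = 15:42 on Nov 11.
+1 hour and 25 minutes → arrive 17:07 UTC on Nov 11.
Flight 2 lands earlier by 6 hours 28 minutes.

the second, by 6 hours 28 minutes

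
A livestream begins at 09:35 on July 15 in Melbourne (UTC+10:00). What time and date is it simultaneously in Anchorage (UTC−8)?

15:35 on July 14

In UTC: 09:35 − 10:00 = 23:35 on Jul 14.
Anchorage is UTC−8:00: 23:35 − 8:00 = 15:35 on Jul 14.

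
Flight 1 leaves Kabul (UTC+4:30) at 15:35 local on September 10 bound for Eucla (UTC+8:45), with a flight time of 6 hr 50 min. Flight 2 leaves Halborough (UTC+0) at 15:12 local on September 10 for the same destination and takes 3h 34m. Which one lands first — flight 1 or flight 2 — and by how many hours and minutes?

the first, by 51 minutes

Flight 1 in UTC: 15:35 − 4:30 = 11:05 on Sep 10.
+6 hours 50 minutes → arrive 17:55 UTC on Sep 10.
Flight 2 departs at 15:12 UTC (Sep 10).
+3 hours and 34 minutes → arrive 18:46 UTC on Sep 10.
Flight 1 lands earlier by 51 minutes.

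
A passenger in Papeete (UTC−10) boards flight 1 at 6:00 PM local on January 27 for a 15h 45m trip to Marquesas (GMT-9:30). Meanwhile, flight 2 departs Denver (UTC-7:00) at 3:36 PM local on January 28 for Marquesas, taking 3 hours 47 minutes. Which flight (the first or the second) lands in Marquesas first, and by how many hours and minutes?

Flight 1 in UTC: 6:00 PM + 10:00 = 4:00 AM on Jan 28.
+15 hours 45 minutes → arrive 7:45 PM UTC on Jan 28.
Flight 2 in UTC: 3:36 PM + 7:00 = 10:36 PM on Jan 28.
+3 hours and 47 minutes → arrive 2:23 AM UTC on Jan 29.
Flight 1 lands earlier by 6 hours 38 minutes.

the first, by 6 hours 38 minutes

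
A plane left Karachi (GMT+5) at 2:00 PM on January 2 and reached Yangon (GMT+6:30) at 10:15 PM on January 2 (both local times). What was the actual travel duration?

6 hours 45 minutes

Departure in UTC: 2:00 PM − 5:00 = 9:00 AM on Jan 2.
Arrival in UTC: 10:15 PM − 6:30 = 3:45 PM on Jan 2.
Elapsed = 3:45 PM − 9:00 AM = 6 hours 45 minutes.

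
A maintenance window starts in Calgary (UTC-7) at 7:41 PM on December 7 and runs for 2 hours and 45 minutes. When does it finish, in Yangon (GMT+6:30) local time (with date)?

11:56 AM on December 8

Yangon is 13:30 ahead of Calgary.
After 2 hours and 45 minutes it is 10:26 PM in Calgary.
Shift by the zone difference: 10:26 PM + 13:30 = 11:56 AM on Dec 8 in Yangon.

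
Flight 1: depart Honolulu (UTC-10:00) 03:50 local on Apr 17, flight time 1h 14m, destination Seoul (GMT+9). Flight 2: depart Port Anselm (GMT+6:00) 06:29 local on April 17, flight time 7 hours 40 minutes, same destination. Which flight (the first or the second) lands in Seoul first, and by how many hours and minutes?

the second, by 6 hours 55 minutes

Flight 1 in UTC: 03:50 + 10:00 = 13:50 on Apr 17.
+1 hour 14 minutes → arrive 15:04 UTC on Apr 17.
Flight 2 in UTC: 06:29 − 6:00 = 00:29 on Apr 17.
+7 hours and 40 minutes → arrive 08:09 UTC on Apr 17.
Flight 2 lands earlier by 6 hours 55 minutes.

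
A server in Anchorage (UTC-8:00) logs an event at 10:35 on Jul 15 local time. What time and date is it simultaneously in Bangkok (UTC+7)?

01:35 on July 16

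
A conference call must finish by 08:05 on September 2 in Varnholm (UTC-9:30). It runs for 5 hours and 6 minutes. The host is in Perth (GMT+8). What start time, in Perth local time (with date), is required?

20:29 on September 2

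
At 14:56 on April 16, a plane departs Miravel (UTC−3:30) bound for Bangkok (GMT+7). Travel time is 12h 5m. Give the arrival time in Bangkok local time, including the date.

13:31 on April 17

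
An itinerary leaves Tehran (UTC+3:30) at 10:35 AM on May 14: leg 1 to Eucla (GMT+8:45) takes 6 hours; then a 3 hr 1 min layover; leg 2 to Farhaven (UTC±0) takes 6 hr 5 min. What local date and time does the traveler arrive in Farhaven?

10:11 PM on May 14

Convert departure to UTC: 10:35 AM − 3:30 = 7:05 AM UTC on May 14.
Add 6 hours leg 1 → 1:05 PM UTC.
Add 3 hours and 1 minute layover in Eucla → 4:06 PM UTC.
Add 6 hours 5 minutes leg 2 → 10:11 PM UTC.
Farhaven is UTC+0, so local arrival is the same: 10:11 PM on May 14.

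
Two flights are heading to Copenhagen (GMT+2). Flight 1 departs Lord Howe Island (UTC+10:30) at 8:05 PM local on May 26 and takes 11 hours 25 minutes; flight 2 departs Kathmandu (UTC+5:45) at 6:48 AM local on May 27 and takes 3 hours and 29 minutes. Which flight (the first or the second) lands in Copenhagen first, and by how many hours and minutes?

the first, by 7 hours 32 minutes

Flight 1 in UTC: 8:05 PM − 10:30 = 9:35 AM on May 26.
+11 hours 25 minutes → arrive 9:00 PM UTC on May 26.
Flight 2 in UTC: 6:48 AM − 5:45 = 1:03 AM on May 27.
+3 hours and 29 minutes → arrive 4:32 AM UTC on May 27.
Flight 1 lands earlier by 7 hours 32 minutes.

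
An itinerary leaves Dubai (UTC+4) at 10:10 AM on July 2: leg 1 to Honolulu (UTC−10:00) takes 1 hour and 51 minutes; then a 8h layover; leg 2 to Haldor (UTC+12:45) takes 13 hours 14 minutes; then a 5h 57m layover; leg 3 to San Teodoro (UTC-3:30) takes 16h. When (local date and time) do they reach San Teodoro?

11:42 PM on Jul 3

Convert departure to UTC: 10:10 AM − 4:00 = 6:10 AM UTC on Jul 2.
Add 1 hour 51 minutes leg 1 → 8:01 AM UTC.
Add 8 hours layover in Honolulu → 4:01 PM UTC.
Add 13 hours 14 minutes leg 2 → 5:15 AM UTC (Jul 3).
Add 5 hours 57 minutes layover in Haldor → 11:12 AM UTC.
Add 16 hours leg 3 → 3:12 AM UTC (Jul 4).
San Teodoro is UTC−3:30, so local arrival = 3:12 AM − 3:30 = 11:42 PM on Jul 3.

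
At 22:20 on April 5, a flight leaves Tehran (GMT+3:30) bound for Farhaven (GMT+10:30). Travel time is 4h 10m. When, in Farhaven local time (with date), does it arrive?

Farhaven is 7:00 ahead of Tehran.
After 4 hours 10 minutes it is 02:30 (Apr 6) in Tehran.
Shift by the zone difference: 02:30 + 7:00 = 09:30 on Apr 6 in Farhaven.

09:30 on April 6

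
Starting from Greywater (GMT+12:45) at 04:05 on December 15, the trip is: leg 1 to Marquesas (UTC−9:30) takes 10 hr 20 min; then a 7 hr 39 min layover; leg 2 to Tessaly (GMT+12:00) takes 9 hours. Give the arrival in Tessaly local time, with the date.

06:19 on Dec 16

Convert departure to UTC: 04:05 − 12:45 = 15:20 UTC on Dec 14.
Add 10 hours 20 minutes leg 1 → 01:40 UTC (Dec 15).
Add 7 hours and 39 minutes layover in Marquesas → 09:19 UTC.
Add 9 hours leg 2 → 18:19 UTC.
Tessaly is UTC+12:00, so local arrival = 18:19 + 12:00 = 06:19 on Dec 16.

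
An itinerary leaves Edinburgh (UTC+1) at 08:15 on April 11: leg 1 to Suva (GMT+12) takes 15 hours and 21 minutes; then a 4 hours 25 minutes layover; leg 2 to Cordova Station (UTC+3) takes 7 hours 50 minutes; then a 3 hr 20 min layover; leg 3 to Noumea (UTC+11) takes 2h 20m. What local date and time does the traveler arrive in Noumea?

03:31 on Apr 13

Convert departure to UTC: 08:15 − 1:00 = 07:15 UTC on Apr 11.
Add 15 hours and 21 minutes leg 1 → 22:36 UTC.
Add 4 hours and 25 minutes layover in Suva → 03:01 UTC (Apr 12).
Add 7 hours and 50 minutes leg 2 → 10:51 UTC.
Add 3 hours and 20 minutes layover in Cordova Station → 14:11 UTC.
Add 2 hours 20 minutes leg 3 → 16:31 UTC.
Noumea is UTC+11:00, so local arrival = 16:31 + 11:00 = 03:31 on Apr 13.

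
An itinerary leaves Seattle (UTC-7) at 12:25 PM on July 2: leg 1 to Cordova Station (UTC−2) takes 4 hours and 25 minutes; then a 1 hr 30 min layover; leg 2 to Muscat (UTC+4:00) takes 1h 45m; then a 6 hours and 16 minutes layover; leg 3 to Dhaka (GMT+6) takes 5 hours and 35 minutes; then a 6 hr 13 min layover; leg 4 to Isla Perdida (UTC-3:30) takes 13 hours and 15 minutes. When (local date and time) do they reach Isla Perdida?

Convert departure to UTC: 12:25 PM + 7:00 = 7:25 PM UTC on Jul 2.
Add 4 hours 25 minutes leg 1 → 11:50 PM UTC.
Add 1 hour and 30 minutes layover in Cordova Station → 1:20 AM UTC (Jul 3).
Add 1 hour and 45 minutes leg 2 → 3:05 AM UTC.
Add 6 hours 16 minutes layover in Muscat → 9:21 AM UTC.
Add 5 hours 35 minutes leg 3 → 2:56 PM UTC.
Add 6 hours and 13 minutes layover in Dhaka → 9:09 PM UTC.
Add 13 hours 15 minutes leg 4 → 10:24 AM UTC (Jul 4).
Isla Perdida is UTC−3:30, so local arrival = 10:24 AM − 3:30 = 6:54 AM on Jul 4.

6:54 AM on Jul 4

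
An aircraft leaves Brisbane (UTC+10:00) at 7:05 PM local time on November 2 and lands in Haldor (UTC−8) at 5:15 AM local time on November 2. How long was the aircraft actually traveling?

4 hours 10 minutes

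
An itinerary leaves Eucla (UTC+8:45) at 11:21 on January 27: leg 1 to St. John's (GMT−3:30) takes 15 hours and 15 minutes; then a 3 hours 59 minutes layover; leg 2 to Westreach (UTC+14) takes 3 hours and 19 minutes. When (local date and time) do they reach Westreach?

Convert departure to UTC: 11:21 − 8:45 = 02:36 UTC on Jan 27.
Add 15 hours 15 minutes leg 1 → 17:51 UTC.
Add 3 hours and 59 minutes layover in St. John's → 21:50 UTC.
Add 3 hours and 19 minutes leg 2 → 01:09 UTC (Jan 28).
Westreach is UTC+14:00, so local arrival = 01:09 + 14:00 = 15:09 on Jan 28.

15:09 on Jan 28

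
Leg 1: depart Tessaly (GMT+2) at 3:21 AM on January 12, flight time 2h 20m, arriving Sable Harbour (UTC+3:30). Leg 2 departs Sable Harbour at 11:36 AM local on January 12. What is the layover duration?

Convert departure to UTC: 3:21 AM − 2:00 = 1:21 AM UTC on Jan 12.
Add 2 hours 20 minutes flight time → 3:41 AM UTC.
Sable Harbour is UTC+3:30, so local arrival = 3:41 AM + 3:30 = 7:11 AM on Jan 12.
Layover = 11:36 AM − 7:11 AM = 4 hours 25 minutes.

4 hours 25 minutes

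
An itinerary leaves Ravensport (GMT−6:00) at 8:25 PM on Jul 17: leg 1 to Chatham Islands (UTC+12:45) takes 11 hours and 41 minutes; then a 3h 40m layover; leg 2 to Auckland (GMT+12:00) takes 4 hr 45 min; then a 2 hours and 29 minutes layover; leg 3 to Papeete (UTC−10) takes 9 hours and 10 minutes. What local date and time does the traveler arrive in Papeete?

Convert departure to UTC: 8:25 PM + 6:00 = 2:25 AM UTC on Jul 18.
Add 11 hours and 41 minutes leg 1 → 2:06 PM UTC.
Add 3 hours and 40 minutes layover in Chatham Islands → 5:46 PM UTC.
Add 4 hours and 45 minutes leg 2 → 10:31 PM UTC.
Add 2 hours 29 minutes layover in Auckland → 1:00 AM UTC (Jul 19).
Add 9 hours and 10 minutes leg 3 → 10:10 AM UTC.
Papeete is UTC−10:00, so local arrival = 10:10 AM − 10:00 = 12:10 AM on Jul 19.

12:10 AM on July 19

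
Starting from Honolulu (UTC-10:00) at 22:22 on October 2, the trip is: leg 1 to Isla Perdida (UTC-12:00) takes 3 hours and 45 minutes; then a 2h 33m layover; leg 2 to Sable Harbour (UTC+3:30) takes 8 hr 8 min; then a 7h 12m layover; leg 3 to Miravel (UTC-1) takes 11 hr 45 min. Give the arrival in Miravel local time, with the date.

Convert departure to UTC: 22:22 + 10:00 = 08:22 UTC on Oct 3.
Add 3 hours and 45 minutes leg 1 → 12:07 UTC.
Add 2 hours and 33 minutes layover in Isla Perdida → 14:40 UTC.
Add 8 hours 8 minutes leg 2 → 22:48 UTC.
Add 7 hours and 12 minutes layover in Sable Harbour → 06:00 UTC (Oct 4).
Add 11 hours and 45 minutes leg 3 → 17:45 UTC.
Miravel is UTC−1:00, so local arrival = 17:45 − 1:00 = 16:45 on Oct 4.

16:45 on October 4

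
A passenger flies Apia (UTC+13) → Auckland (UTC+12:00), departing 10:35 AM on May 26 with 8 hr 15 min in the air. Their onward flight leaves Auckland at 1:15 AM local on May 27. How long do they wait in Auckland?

Convert departure to UTC: 10:35 AM − 13:00 = 9:35 PM UTC on May 25.
Add 8 hours and 15 minutes flight time → 5:50 AM UTC (May 26).
Auckland is UTC+12:00, so local arrival = 5:50 AM + 12:00 = 5:50 PM on May 26.
Layover = 1:15 AM − 5:50 PM (+1 day) = 7 hours 25 minutes.

7 hours 25 minutes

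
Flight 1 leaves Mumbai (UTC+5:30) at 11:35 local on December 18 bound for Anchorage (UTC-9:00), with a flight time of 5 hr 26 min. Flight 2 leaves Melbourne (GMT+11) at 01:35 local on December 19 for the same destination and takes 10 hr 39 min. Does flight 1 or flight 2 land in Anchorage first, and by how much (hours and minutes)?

the first, by 13 hours 43 minutes

Flight 1 in UTC: 11:35 − 5:30 = 06:05 on Dec 18.
+5 hours 26 minutes → arrive 11:31 UTC on Dec 18.
Flight 2 in UTC: 01:35 − 11:00 = 14:35 on Dec 18.
+10 hours 39 minutes → arrive 01:14 UTC on Dec 19.
Flight 1 lands earlier by 13 hours 43 minutes.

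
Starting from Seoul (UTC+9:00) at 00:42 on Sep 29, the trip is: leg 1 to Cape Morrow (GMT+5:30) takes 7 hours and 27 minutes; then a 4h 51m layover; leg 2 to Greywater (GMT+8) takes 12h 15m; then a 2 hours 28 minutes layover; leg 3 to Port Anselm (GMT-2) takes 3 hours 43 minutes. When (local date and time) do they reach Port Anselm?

20:26 on September 29

Convert departure to UTC: 00:42 − 9:00 = 15:42 UTC on Sep 28.
Add 7 hours 27 minutes leg 1 → 23:09 UTC.
Add 4 hours 51 minutes layover in Cape Morrow → 04:00 UTC (Sep 29).
Add 12 hours and 15 minutes leg 2 → 16:15 UTC.
Add 2 hours and 28 minutes layover in Greywater → 18:43 UTC.
Add 3 hours 43 minutes leg 3 → 22:26 UTC.
Port Anselm is UTC−2:00, so local arrival = 22:26 − 2:00 = 20:26 on Sep 29.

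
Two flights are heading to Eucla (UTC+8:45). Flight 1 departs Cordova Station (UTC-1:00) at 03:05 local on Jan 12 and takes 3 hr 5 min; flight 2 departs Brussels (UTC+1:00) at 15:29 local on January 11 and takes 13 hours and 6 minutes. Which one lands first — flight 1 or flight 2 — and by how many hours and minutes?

the second, by 3 hours 35 minutes

Flight 1 in UTC: 03:05 + 1:00 = 04:05 on Jan 12.
+3 hours 5 minutes → arrive 07:10 UTC on Jan 12.
Flight 2 in UTC: 15:29 − 1:00 = 14:29 on Jan 11.
+13 hours 6 minutes → arrive 03:35 UTC on Jan 12.
Flight 2 lands earlier by 3 hours 35 minutes.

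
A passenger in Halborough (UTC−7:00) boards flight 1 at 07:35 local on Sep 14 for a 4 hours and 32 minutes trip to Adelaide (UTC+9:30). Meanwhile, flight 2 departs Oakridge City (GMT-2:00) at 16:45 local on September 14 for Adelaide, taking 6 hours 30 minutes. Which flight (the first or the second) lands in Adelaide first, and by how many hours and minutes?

the first, by 6 hours 8 minutes

Flight 1 in UTC: 07:35 + 7:00 = 14:35 on Sep 14.
+4 hours and 32 minutes → arrive 19:07 UTC on Sep 14.
Flight 2 in UTC: 16:45 + 2:00 = 18:45 on Sep 14.
+6 hours and 30 minutes → arrive 01:15 UTC on Sep 15.
Flight 1 lands earlier by 6 hours 8 minutes.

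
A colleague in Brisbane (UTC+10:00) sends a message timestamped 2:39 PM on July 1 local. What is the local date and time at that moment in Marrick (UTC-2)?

2:39 AM on July 1

In UTC: 2:39 PM − 10:00 = 4:39 AM on Jul 1.
Marrick is UTC−2:00: 4:39 AM − 2:00 = 2:39 AM on Jul 1.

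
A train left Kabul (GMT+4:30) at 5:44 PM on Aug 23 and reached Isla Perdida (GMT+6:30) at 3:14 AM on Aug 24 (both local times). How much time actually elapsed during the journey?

7 hours 30 minutes

Departure in UTC: 5:44 PM − 4:30 = 1:14 PM on Aug 23.
Arrival in UTC: 3:14 AM − 6:30 = 8:44 PM on Aug 23.
Elapsed = 8:44 PM − 1:14 PM = 7 hours 30 minutes.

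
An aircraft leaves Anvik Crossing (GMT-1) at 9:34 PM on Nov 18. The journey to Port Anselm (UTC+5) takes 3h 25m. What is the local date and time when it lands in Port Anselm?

6:59 AM on November 19

Port Anselm is 6:00 ahead of Anvik Crossing.
After 3 hours 25 minutes it is 12:59 AM (Nov 19) in Anvik Crossing.
Shift by the zone difference: 12:59 AM + 6:00 = 6:59 AM on Nov 19 in Port Anselm.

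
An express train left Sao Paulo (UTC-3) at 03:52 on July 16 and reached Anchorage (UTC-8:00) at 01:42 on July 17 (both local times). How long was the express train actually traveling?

Anchorage is 5:00 behind Sao Paulo.
Clock-face elapsed time (ignoring zones) is 21 hours 50 minutes.
Actual elapsed = 21 hours 50 minutes + 5:00 = 26 hours 50 minutes.

26 hours 50 minutes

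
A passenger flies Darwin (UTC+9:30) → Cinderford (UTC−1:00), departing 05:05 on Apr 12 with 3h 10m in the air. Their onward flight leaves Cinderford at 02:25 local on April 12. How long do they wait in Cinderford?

4 hours 40 minutes

Convert departure to UTC: 05:05 − 9:30 = 19:35 UTC on Apr 11.
Add 3 hours and 10 minutes flight time → 22:45 UTC.
Cinderford is UTC−1:00, so local arrival = 22:45 − 1:00 = 21:45 on Apr 11.
Layover = 02:25 − 21:45 (+1 day) = 4 hours 40 minutes.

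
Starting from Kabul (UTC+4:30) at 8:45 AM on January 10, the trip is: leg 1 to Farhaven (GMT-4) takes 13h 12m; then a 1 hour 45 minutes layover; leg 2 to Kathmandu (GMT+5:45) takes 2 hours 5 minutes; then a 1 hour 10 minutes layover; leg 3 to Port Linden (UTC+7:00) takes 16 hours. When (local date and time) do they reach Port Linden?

9:27 PM on Jan 11

Convert departure to UTC: 8:45 AM − 4:30 = 4:15 AM UTC on Jan 10.
Add 13 hours and 12 minutes leg 1 → 5:27 PM UTC.
Add 1 hour 45 minutes layover in Farhaven → 7:12 PM UTC.
Add 2 hours 5 minutes leg 2 → 9:17 PM UTC.
Add 1 hour 10 minutes layover in Kathmandu → 10:27 PM UTC.
Add 16 hours leg 3 → 2:27 PM UTC (Jan 11).
Port Linden is UTC+7:00, so local arrival = 2:27 PM + 7:00 = 9:27 PM on Jan 11.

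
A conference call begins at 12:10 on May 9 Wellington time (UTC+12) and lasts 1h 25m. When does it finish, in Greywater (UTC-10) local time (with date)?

15:35 on May 8

Greywater is 22:00 behind Wellington.
After 1 hour 25 minutes it is 13:35 in Wellington.
Shift by the zone difference: 13:35 − 22:00 = 15:35 on May 8 in Greywater.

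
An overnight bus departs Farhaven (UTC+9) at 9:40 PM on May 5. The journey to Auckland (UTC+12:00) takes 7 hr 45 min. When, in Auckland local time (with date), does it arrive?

8:25 AM on May 6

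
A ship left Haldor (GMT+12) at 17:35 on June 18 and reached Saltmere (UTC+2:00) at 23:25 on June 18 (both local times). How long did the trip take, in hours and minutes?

Saltmere is 10:00 behind Haldor.
Clock-face elapsed time (ignoring zones) is 5 hours 50 minutes.
Actual elapsed = 5 hours 50 minutes + 10:00 = 15 hours 50 minutes.

15 hours 50 minutes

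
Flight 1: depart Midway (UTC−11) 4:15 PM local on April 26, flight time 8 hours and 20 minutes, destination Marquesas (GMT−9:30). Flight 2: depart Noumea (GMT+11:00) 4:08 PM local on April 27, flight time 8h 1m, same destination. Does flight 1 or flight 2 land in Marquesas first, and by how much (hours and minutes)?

Flight 1 in UTC: 4:15 PM + 11:00 = 3:15 AM on Apr 27.
+8 hours 20 minutes → arrive 11:35 AM UTC on Apr 27.
Flight 2 in UTC: 4:08 PM − 11:00 = 5:08 AM on Apr 27.
+8 hours 1 minute → arrive 1:09 PM UTC on Apr 27.
Flight 1 lands earlier by 1 hour 34 minutes.

the first, by 1 hour 34 minutes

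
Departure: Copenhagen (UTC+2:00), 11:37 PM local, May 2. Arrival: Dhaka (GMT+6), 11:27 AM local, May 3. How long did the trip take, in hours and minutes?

Departure in UTC: 11:37 PM − 2:00 = 9:37 PM on May 2.
Arrival in UTC: 11:27 AM − 6:00 = 5:27 AM on May 3.
Elapsed = 5:27 AM − 9:37 PM (+1 day) = 7 hours 50 minutes.

7 hours 50 minutes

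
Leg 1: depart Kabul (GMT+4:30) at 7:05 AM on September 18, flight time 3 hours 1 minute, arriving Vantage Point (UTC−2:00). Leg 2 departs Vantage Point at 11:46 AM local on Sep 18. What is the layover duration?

Convert departure to UTC: 7:05 AM − 4:30 = 2:35 AM UTC on Sep 18.
Add 3 hours 1 minute flight time → 5:36 AM UTC.
Vantage Point is UTC−2:00, so local arrival = 5:36 AM − 2:00 = 3:36 AM on Sep 18.
Layover = 11:46 AM − 3:36 AM = 8 hours 10 minutes.

8 hours 10 minutes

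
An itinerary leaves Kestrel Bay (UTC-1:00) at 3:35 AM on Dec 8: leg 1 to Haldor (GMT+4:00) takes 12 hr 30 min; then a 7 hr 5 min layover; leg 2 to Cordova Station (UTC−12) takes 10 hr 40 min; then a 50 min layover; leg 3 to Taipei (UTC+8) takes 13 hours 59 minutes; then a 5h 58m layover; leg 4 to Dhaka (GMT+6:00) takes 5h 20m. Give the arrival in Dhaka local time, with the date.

Convert departure to UTC: 3:35 AM + 1:00 = 4:35 AM UTC on Dec 8.
Add 12 hours 30 minutes leg 1 → 5:05 PM UTC.
Add 7 hours 5 minutes layover in Haldor → 12:10 AM UTC (Dec 9).
Add 10 hours and 40 minutes leg 2 → 10:50 AM UTC.
Add 50 minutes layover in Cordova Station → 11:40 AM UTC.
Add 13 hours 59 minutes leg 3 → 1:39 AM UTC (Dec 10).
Add 5 hours 58 minutes layover in Taipei → 7:37 AM UTC.
Add 5 hours and 20 minutes leg 4 → 12:57 PM UTC.
Dhaka is UTC+6:00, so local arrival = 12:57 PM + 6:00 = 6:57 PM on Dec 10.

6:57 PM on December 10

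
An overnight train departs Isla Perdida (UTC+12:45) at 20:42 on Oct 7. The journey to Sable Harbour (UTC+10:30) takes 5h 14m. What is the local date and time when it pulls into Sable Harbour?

23:41 on October 7

Convert departure to UTC: 20:42 − 12:45 = 07:57 UTC on Oct 7.
Add 5 hours and 14 minutes travel time → 13:11 UTC.
Sable Harbour is UTC+10:30, so local arrival = 13:11 + 10:30 = 23:41 on Oct 7.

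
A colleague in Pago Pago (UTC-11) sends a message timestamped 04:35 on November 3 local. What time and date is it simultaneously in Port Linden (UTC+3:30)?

In UTC: 04:35 + 11:00 = 15:35 on Nov 3.
Port Linden is UTC+3:30: 15:35 + 3:30 = 19:05 on Nov 3.

19:05 on Nov 3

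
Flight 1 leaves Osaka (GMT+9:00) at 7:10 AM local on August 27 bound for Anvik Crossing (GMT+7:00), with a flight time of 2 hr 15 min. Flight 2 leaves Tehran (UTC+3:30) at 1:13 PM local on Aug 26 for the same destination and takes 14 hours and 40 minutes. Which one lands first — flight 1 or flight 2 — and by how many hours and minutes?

the second, by 2 minutes

Flight 1 in UTC: 7:10 AM − 9:00 = 10:10 PM on Aug 26.
+2 hours 15 minutes → arrive 12:25 AM UTC on Aug 27.
Flight 2 in UTC: 1:13 PM − 3:30 = 9:43 AM on Aug 26.
+14 hours 40 minutes → arrive 12:23 AM UTC on Aug 27.
Flight 2 lands earlier by 2 minutes.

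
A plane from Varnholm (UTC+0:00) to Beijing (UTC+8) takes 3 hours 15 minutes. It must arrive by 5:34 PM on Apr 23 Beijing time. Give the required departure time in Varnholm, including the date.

Target arrival in UTC: 5:34 PM − 8:00 = 9:34 AM on Apr 23.
Subtract 3 hours 15 minutes → departure 6:19 AM UTC on Apr 23.
Varnholm is UTC+0, so departure is 6:19 AM on Apr 23.

6:19 AM on April 23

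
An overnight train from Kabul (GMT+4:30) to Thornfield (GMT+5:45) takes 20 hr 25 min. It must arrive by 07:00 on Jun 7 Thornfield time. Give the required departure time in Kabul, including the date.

Target arrival in UTC: 07:00 − 5:45 = 01:15 on Jun 7.
Subtract 20 hours and 25 minutes → departure 04:50 UTC on Jun 6.
Kabul is UTC+4:30: 04:50 + 4:30 = 09:20 on Jun 6.

09:20 on June 6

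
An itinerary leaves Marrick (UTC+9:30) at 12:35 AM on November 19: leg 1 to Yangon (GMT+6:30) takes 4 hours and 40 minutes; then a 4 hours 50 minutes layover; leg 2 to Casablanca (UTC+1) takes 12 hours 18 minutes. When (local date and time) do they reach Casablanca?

Convert departure to UTC: 12:35 AM − 9:30 = 3:05 PM UTC on Nov 18.
Add 4 hours and 40 minutes leg 1 → 7:45 PM UTC.
Add 4 hours and 50 minutes layover in Yangon → 12:35 AM UTC (Nov 19).
Add 12 hours 18 minutes leg 2 → 12:53 PM UTC.
Casablanca is UTC+1:00, so local arrival = 12:53 PM + 1:00 = 1:53 PM on Nov 19.

1:53 PM on November 19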